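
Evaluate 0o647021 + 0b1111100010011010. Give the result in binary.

0b1000100011010101011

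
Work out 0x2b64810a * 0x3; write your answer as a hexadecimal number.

Multiply each base-16 digit by 3, carrying:
  a×3 = 30 → write e carry 1
  0×3+1 = 1 → write 1
  1×3 = 3 → write 3
  8×3 = 24 → write 8 carry 1
  4×3+1 = 13 → write d
  6×3 = 18 → write 2 carry 1
  b×3+1 = 34 → write 2 carry 2
  2×3+2 = 8 → write 8

0x822d831e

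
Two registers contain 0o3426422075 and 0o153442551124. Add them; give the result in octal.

Add column by column in base 8, right to left:
  5+4 = 1 carry 1
  7+2+1 = 2 carry 1
  0+1+1 = 2
  2+1 = 3
  2+5 = 7
  4+5 = 1 carry 1
  6+2+1 = 1 carry 1
  2+4+1 = 7
  4+4 = 0 carry 1
  3+3+1 = 7
  0+5 = 5
  0+1 = 1

0o157071173221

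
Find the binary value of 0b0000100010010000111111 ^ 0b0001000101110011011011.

0b0001100111100011100100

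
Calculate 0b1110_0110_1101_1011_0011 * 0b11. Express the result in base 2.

0b1010110100100100011001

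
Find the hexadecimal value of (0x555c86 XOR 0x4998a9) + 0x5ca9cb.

0x796dfa

First 0x555c86 XOR 0x4998a9 = 0x1cc42f.
Add column by column in base 16, right to left:
  f+b = a carry 1
  2+c+1 = f
  4+9 = d
  c+a = 6 carry 1
  c+c+1 = 9 carry 1
  1+5+1 = 7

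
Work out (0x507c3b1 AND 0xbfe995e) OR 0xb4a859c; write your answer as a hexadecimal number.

0xb4e859c

0x507c3b1 AND 0xbfe995e = 0x1068110.
Then OR with 0xb4a859c.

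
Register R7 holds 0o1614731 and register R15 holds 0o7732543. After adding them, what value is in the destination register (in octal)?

0o11547474

Add column by column in base 8, right to left:
  1+3 = 4
  3+4 = 7
  7+5 = 4 carry 1
  4+2+1 = 7
  1+3 = 4
  6+7 = 5 carry 1
  1+7+1 = 1 carry 1
  final carry 1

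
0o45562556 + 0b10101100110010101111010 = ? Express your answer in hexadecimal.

0xed4ae8

0o45562556 = 0x96e56e in hexadecimal.
0b10101100110010101111010 = 0x56657a in hexadecimal.
Add column by column in base 16, right to left:
  e+a = 8 carry 1
  6+7+1 = e
  5+5 = a
  e+6 = 4 carry 1
  6+6+1 = d
  9+5 = e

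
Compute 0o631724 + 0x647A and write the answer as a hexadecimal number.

0o631724 = 0x333D4 in hexadecimal.
Add column by column in base 16, right to left:
  4+A = E
  D+7 = 4 carry 1
  3+4+1 = 8
  3+6 = 9
  3+0 = 3

0x3984E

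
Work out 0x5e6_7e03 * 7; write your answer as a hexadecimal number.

Multiply each base-16 digit by 7, carrying:
  3×7 = 21 → write 5 carry 1
  0×7+1 = 1 → write 1
  e×7 = 98 → write 2 carry 6
  7×7+6 = 55 → write 7 carry 3
  6×7+3 = 45 → write d carry 2
  e×7+2 = 100 → write 4 carry 6
  5×7+6 = 41 → write 9 carry 2
  remaining carry: 2

0x294d7215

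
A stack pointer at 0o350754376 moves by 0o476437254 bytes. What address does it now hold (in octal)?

Add column by column in base 8, right to left:
  6+4 = 2 carry 1
  7+5+1 = 5 carry 1
  3+2+1 = 6
  4+7 = 3 carry 1
  5+3+1 = 1 carry 1
  7+4+1 = 4 carry 1
  0+6+1 = 7
  5+7 = 4 carry 1
  3+4+1 = 0 carry 1
  final carry 1

0o1047413652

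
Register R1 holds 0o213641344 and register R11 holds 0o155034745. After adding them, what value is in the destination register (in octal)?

0o370676311

Add column by column in base 8, right to left:
  4+5 = 1 carry 1
  4+4+1 = 1 carry 1
  3+7+1 = 3 carry 1
  1+4+1 = 6
  4+3 = 7
  6+0 = 6
  3+5 = 0 carry 1
  1+5+1 = 7
  2+1 = 3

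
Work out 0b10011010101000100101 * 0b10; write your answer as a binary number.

Multiply each base-2 digit by 2, carrying:
  1×2 = 2 → write 0 carry 1
  0×2+1 = 1 → write 1
  1×2 = 2 → write 0 carry 1
  0×2+1 = 1 → write 1
  0×2 = 0 → write 0
  1×2 = 2 → write 0 carry 1
  0×2+1 = 1 → write 1
  0×2 = 0 → write 0
  0×2 = 0 → write 0
  1×2 = 2 → write 0 carry 1
  0×2+1 = 1 → write 1
  1×2 = 2 → write 0 carry 1
  0×2+1 = 1 → write 1
  1×2 = 2 → write 0 carry 1
  0×2+1 = 1 → write 1
  1×2 = 2 → write 0 carry 1
  1×2+1 = 3 → write 1 carry 1
  0×2+1 = 1 → write 1
  0×2 = 0 → write 0
  1×2 = 2 → write 0 carry 1
  remaining carry: 1

0b100110101010001001010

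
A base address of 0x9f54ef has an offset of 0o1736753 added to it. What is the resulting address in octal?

0o51611332

0x9f54ef = 0o47652357 in octal.
Add column by column in base 8, right to left:
  7+3 = 2 carry 1
  5+5+1 = 3 carry 1
  3+7+1 = 3 carry 1
  2+6+1 = 1 carry 1
  5+3+1 = 1 carry 1
  6+7+1 = 6 carry 1
  7+1+1 = 1 carry 1
  4+0+1 = 5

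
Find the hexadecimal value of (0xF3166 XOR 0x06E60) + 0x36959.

First 0xF3166 XOR 0x06E60 = 0xF5F06.
Add column by column in base 16, right to left:
  6+9 = F
  0+5 = 5
  F+9 = 8 carry 1
  5+6+1 = C
  F+3 = 2 carry 1
  final carry 1

0x12C85F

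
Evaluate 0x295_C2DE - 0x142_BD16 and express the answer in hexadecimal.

0x15305C8

Subtract column by column in base 16:
  E-6 → 8
  D-1 → C
  2-D → 5 (borrow)
  C-B-1 → 0
  5-2 → 3
  9-4 → 5
  2-1 → 1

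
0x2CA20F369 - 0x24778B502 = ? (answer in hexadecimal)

0x82A83E67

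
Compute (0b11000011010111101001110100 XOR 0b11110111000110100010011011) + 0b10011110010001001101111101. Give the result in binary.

0b11010010100010011001101100

First 0b11000011010111101001110100 XOR 0b11110111000110100010011011 = 0b00110100010001001011101111.
Add column by column in base 2, right to left:
  1+1 = 0 carry 1
  1+0+1 = 0 carry 1
  1+1+1 = 1 carry 1
  1+1+1 = 1 carry 1
  0+1+1 = 0 carry 1
  1+1+1 = 1 carry 1
  1+1+1 = 1 carry 1
  1+0+1 = 0 carry 1
  0+1+1 = 0 carry 1
  1+1+1 = 1 carry 1
  0+0+1 = 1
  0+0 = 0
  1+1 = 0 carry 1
  0+0+1 = 1
  0+0 = 0
  0+0 = 0
  1+1 = 0 carry 1
  0+0+1 = 1
  0+0 = 0
  0+1 = 1
  1+1 = 0 carry 1
  0+1+1 = 0 carry 1
  1+1+1 = 1 carry 1
  1+0+1 = 0 carry 1
  0+0+1 = 1
  0+1 = 1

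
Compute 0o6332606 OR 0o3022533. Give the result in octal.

OR each oct digit independently (no carries):
  6|3=7, 3|0=3, 3|2=3, 2|2=2, 6|5=7, 0|3=3, 6|3=7

0o7332737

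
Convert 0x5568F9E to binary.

0b101010101101000111110011110

Expand each hex digit to 4 bits: 5=0101 5=0101 6=0110 8=1000 F=1111 9=1001 E=1110.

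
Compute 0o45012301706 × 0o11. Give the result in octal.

Multiply each base-8 digit by 9, carrying:
  6×9 = 54 → write 6 carry 6
  0×9+6 = 6 → write 6
  7×9 = 63 → write 7 carry 7
  1×9+7 = 16 → write 0 carry 2
  0×9+2 = 2 → write 2
  3×9 = 27 → write 3 carry 3
  2×9+3 = 21 → write 5 carry 2
  1×9+2 = 11 → write 3 carry 1
  0×9+1 = 1 → write 1
  5×9 = 45 → write 5 carry 5
  4×9+5 = 41 → write 1 carry 5
  remaining carry: 5

0o515135320766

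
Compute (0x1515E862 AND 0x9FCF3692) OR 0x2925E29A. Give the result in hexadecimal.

0x1515E862 AND 0x9FCF3692 = 0x15052002.
Then OR with 0x2925E29A.

0x3D25E29A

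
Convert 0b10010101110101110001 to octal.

0o2256561

Group the bits in threes: 010 010 101 110 101 110 001 → 2256561.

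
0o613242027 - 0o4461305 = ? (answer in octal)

0o606560522

Subtract column by column in base 8:
  7-5 → 2
  2-0 → 2
  0-3 → 5 (borrow)
  2-1-1 → 0
  4-6 → 6 (borrow)
  2-4-1 → 5 (borrow)
  3-4-1 → 6 (borrow)
  1-0-1 → 0
  6-0 → 6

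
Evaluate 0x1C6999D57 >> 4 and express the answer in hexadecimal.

Shifting right by 4 bits = 1 hex digit: drop the last 1.

0x1C6999D5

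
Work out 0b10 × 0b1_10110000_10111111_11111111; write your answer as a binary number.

0b11011000010111111111111110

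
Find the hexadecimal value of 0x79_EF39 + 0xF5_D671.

Add column by column in base 16, right to left:
  9+1 = A
  3+7 = A
  F+6 = 5 carry 1
  E+D+1 = C carry 1
  9+5+1 = F
  7+F = 6 carry 1
  final carry 1

0x16FC5AA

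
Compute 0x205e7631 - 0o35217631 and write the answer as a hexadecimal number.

0x1fe95698

0o35217631 = 0x751f99 in hexadecimal.
Subtract column by column in base 16:
  1-9 → 8 (borrow)
  3-9-1 → 9 (borrow)
  6-f-1 → 6 (borrow)
  7-1-1 → 5
  e-5 → 9
  5-7 → e (borrow)
  0-0-1 → f (borrow)
  2-0-1 → 1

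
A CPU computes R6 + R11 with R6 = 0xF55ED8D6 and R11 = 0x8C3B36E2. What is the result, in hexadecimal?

0x1819A0FB8

Add column by column in base 16, right to left:
  6+2 = 8
  D+E = B carry 1
  8+6+1 = F
  D+3 = 0 carry 1
  E+B+1 = A carry 1
  5+3+1 = 9
  5+C = 1 carry 1
  F+8+1 = 8 carry 1
  final carry 1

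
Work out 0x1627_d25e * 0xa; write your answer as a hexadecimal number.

0xdd8e37ac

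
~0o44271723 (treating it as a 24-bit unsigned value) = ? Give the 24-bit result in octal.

0o33506054

Each oct digit d becomes 7−d:
  4→3, 4→3, 2→5, 7→0, 1→6, 7→0, 2→5, 3→4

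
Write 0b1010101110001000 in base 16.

Group the bits into nibbles: 1010 1011 1000 1000 → AB88.

0xAB88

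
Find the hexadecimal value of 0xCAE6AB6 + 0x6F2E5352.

Add column by column in base 16, right to left:
  6+2 = 8
  B+5 = 0 carry 1
  A+3+1 = E
  6+5 = B
  E+E = C carry 1
  A+2+1 = D
  C+F = B carry 1
  0+6+1 = 7

0x7BDCBE08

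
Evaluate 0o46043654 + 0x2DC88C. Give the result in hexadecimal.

0xC61038

0o46043654 = 0x9847AC in hexadecimal.
Add column by column in base 16, right to left:
  C+C = 8 carry 1
  A+8+1 = 3 carry 1
  7+8+1 = 0 carry 1
  4+C+1 = 1 carry 1
  8+D+1 = 6 carry 1
  9+2+1 = C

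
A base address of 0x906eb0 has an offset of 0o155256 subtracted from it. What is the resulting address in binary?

0x906eb0 = 0b100100000110111010110000 in binary.
0o155256 = 0b1101101010101110 in binary.
Subtract column by column in base 2:
  0-0 → 0
  0-1 → 1 (borrow)
  0-1-1 → 0 (borrow)
  0-1-1 → 0 (borrow)
  1-0-1 → 0
  1-1 → 0
  0-0 → 0
  1-1 → 0
  0-0 → 0
  1-1 → 0
  1-0 → 1
  1-1 → 0
  0-1 → 1 (borrow)
  1-0-1 → 0
  1-1 → 0
  0-1 → 1 (borrow)
  0-0-1 → 1 (borrow)
  0-0-1 → 1 (borrow)
  0-0-1 → 1 (borrow)
  0-0-1 → 1 (borrow)
  1-0-1 → 0
  0-0 → 0
  0-0 → 0
  1-0 → 1

0b100011111001010000000010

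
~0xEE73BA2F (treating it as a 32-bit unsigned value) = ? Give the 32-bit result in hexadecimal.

0x118C45D0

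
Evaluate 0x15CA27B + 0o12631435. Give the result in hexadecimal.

0o12631435 = 0x2B331D in hexadecimal.
Add column by column in base 16, right to left:
  B+D = 8 carry 1
  7+1+1 = 9
  2+3 = 5
  A+3 = D
  C+B = 7 carry 1
  5+2+1 = 8
  1+0 = 1

0x187D598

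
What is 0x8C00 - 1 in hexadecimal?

The trailing 2 digits are 0, so subtracting 1 borrows through: they become F and the next digit up decrements.

0x8BFF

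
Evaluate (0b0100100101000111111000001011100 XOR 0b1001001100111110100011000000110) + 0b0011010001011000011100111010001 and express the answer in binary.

0b10000111011010001111000000101011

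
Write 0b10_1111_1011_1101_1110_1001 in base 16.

0x2fbde9

Group the bits into nibbles: 0010 1111 1011 1101 1110 1001 → 2fbde9.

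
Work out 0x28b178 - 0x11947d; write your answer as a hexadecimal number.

0x171cfb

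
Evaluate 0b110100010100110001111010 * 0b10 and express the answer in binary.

Multiply each base-2 digit by 2, carrying:
  0×2 = 0 → write 0
  1×2 = 2 → write 0 carry 1
  0×2+1 = 1 → write 1
  1×2 = 2 → write 0 carry 1
  1×2+1 = 3 → write 1 carry 1
  1×2+1 = 3 → write 1 carry 1
  1×2+1 = 3 → write 1 carry 1
  0×2+1 = 1 → write 1
  0×2 = 0 → write 0
  0×2 = 0 → write 0
  1×2 = 2 → write 0 carry 1
  1×2+1 = 3 → write 1 carry 1
  0×2+1 = 1 → write 1
  0×2 = 0 → write 0
  1×2 = 2 → write 0 carry 1
  0×2+1 = 1 → write 1
  1×2 = 2 → write 0 carry 1
  0×2+1 = 1 → write 1
  0×2 = 0 → write 0
  0×2 = 0 → write 0
  1×2 = 2 → write 0 carry 1
  0×2+1 = 1 → write 1
  1×2 = 2 → write 0 carry 1
  1×2+1 = 3 → write 1 carry 1
  remaining carry: 1

0b1101000101001100011110100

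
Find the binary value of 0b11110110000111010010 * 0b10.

Multiply each base-2 digit by 2, carrying:
  0×2 = 0 → write 0
  1×2 = 2 → write 0 carry 1
  0×2+1 = 1 → write 1
  0×2 = 0 → write 0
  1×2 = 2 → write 0 carry 1
  0×2+1 = 1 → write 1
  1×2 = 2 → write 0 carry 1
  1×2+1 = 3 → write 1 carry 1
  1×2+1 = 3 → write 1 carry 1
  0×2+1 = 1 → write 1
  0×2 = 0 → write 0
  0×2 = 0 → write 0
  0×2 = 0 → write 0
  1×2 = 2 → write 0 carry 1
  1×2+1 = 3 → write 1 carry 1
  0×2+1 = 1 → write 1
  1×2 = 2 → write 0 carry 1
  1×2+1 = 3 → write 1 carry 1
  1×2+1 = 3 → write 1 carry 1
  1×2+1 = 3 → write 1 carry 1
  remaining carry: 1

0b111101100001110100100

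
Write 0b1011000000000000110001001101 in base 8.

Group the bits in threes: 001 011 000 000 000 000 110 001 001 101 → 1300006115.

0o1300006115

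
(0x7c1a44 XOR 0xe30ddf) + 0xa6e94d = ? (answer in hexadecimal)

First 0x7c1a44 XOR 0xe30ddf = 0x9f179b.
Add column by column in base 16, right to left:
  b+d = 8 carry 1
  9+4+1 = e
  7+9 = 0 carry 1
  1+e+1 = 0 carry 1
  f+6+1 = 6 carry 1
  9+a+1 = 4 carry 1
  final carry 1

0x14600e8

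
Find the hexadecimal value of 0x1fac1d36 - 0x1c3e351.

0x1de839e5

Subtract column by column in base 16:
  6-1 → 5
  3-5 → e (borrow)
  d-3-1 → 9
  1-e → 3 (borrow)
  c-3-1 → 8
  a-c → e (borrow)
  f-1-1 → d
  1-0 → 1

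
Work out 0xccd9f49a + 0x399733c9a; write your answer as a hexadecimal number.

0x4664d3134

Add column by column in base 16, right to left:
  a+a = 4 carry 1
  9+9+1 = 3 carry 1
  4+c+1 = 1 carry 1
  f+3+1 = 3 carry 1
  9+3+1 = d
  d+7 = 4 carry 1
  c+9+1 = 6 carry 1
  c+9+1 = 6 carry 1
  0+3+1 = 4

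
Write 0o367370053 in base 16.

0x3ddf02b

Each octal digit is 3 bits: 3=011 6=110 7=111 3=011 7=111 0=000 0=000 5=101 3=011.
Group the bits into nibbles: 0011 1101 1101 1111 0000 0010 1011 → 3ddf02b.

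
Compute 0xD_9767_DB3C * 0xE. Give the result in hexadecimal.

Multiply each base-16 digit by 14, carrying:
  C×14 = 168 → write 8 carry 10
  3×14+10 = 52 → write 4 carry 3
  B×14+3 = 157 → write D carry 9
  D×14+9 = 191 → write F carry 11
  7×14+11 = 109 → write D carry 6
  6×14+6 = 90 → write A carry 5
  7×14+5 = 103 → write 7 carry 6
  9×14+6 = 132 → write 4 carry 8
  D×14+8 = 190 → write E carry 11
  remaining carry: B

0xBE47ADFD48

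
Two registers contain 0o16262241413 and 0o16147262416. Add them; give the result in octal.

0o34431524031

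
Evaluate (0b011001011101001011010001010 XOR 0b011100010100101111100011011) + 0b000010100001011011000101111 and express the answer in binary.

First 0b011001011101001011010001010 XOR 0b011100010100101111100011011 = 0b000101001001100100110010001.
Add column by column in base 2, right to left:
  1+1 = 0 carry 1
  0+1+1 = 0 carry 1
  0+1+1 = 0 carry 1
  0+1+1 = 0 carry 1
  1+0+1 = 0 carry 1
  0+1+1 = 0 carry 1
  0+0+1 = 1
  1+0 = 1
  1+0 = 1
  0+1 = 1
  0+1 = 1
  1+0 = 1
  0+1 = 1
  0+1 = 1
  1+0 = 1
  1+1 = 0 carry 1
  0+0+1 = 1
  0+0 = 0
  1+0 = 1
  0+0 = 0
  0+1 = 1
  1+0 = 1
  0+1 = 1
  1+0 = 1

0b111101010111111111000000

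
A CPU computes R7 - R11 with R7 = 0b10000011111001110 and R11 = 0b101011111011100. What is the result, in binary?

Subtract column by column in base 2:
  0-0 → 0
  1-0 → 1
  1-1 → 0
  1-1 → 0
  0-1 → 1 (borrow)
  0-0-1 → 1 (borrow)
  1-1-1 → 1 (borrow)
  1-1-1 → 1 (borrow)
  1-1-1 → 1 (borrow)
  1-1-1 → 1 (borrow)
  1-1-1 → 1 (borrow)
  0-0-1 → 1 (borrow)
  0-1-1 → 0 (borrow)
  0-0-1 → 1 (borrow)
  0-1-1 → 0 (borrow)
  0-0-1 → 1 (borrow)
  1-0-1 → 0

0b1010111111110010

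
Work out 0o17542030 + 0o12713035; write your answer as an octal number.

Add column by column in base 8, right to left:
  0+5 = 5
  3+3 = 6
  0+0 = 0
  2+3 = 5
  4+1 = 5
  5+7 = 4 carry 1
  7+2+1 = 2 carry 1
  1+1+1 = 3

0o32455065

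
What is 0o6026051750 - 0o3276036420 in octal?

Subtract column by column in base 8:
  0-0 → 0
  5-2 → 3
  7-4 → 3
  1-6 → 3 (borrow)
  5-3-1 → 1
  0-0 → 0
  6-6 → 0
  2-7 → 3 (borrow)
  0-2-1 → 5 (borrow)
  6-3-1 → 2

0o2530013330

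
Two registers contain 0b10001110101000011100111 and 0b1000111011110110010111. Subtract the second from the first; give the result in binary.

0b1000111001001101010000

Subtract column by column in base 2:
  1-1 → 0
  1-1 → 0
  1-1 → 0
  0-0 → 0
  0-1 → 1 (borrow)
  1-0-1 → 0
  1-0 → 1
  1-1 → 0
  0-1 → 1 (borrow)
  0-0-1 → 1 (borrow)
  0-1-1 → 0 (borrow)
  0-1-1 → 0 (borrow)
  1-1-1 → 1 (borrow)
  0-1-1 → 0 (borrow)
  1-0-1 → 0
  0-1 → 1 (borrow)
  1-1-1 → 1 (borrow)
  1-1-1 → 1 (borrow)
  1-0-1 → 0
  0-0 → 0
  0-0 → 0
  0-1 → 1 (borrow)
  1-0-1 → 0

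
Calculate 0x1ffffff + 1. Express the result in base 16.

The trailing 6 digits are F (max in base 16), so adding 1 cascades: they roll to 0 and the next digit up increments.

0x2000000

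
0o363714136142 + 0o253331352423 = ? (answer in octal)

0o637245510565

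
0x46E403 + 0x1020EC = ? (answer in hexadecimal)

Add column by column in base 16, right to left:
  3+C = F
  0+E = E
  4+0 = 4
  E+2 = 0 carry 1
  6+0+1 = 7
  4+1 = 5

0x5704EF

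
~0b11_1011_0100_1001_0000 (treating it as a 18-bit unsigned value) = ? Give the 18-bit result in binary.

0b000100101101101111

Invert each bit: 111011010010010000 → 000100101101101111.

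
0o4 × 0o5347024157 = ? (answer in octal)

Multiply each base-8 digit by 4, carrying:
  7×4 = 28 → write 4 carry 3
  5×4+3 = 23 → write 7 carry 2
  1×4+2 = 6 → write 6
  4×4 = 16 → write 0 carry 2
  2×4+2 = 10 → write 2 carry 1
  0×4+1 = 1 → write 1
  7×4 = 28 → write 4 carry 3
  4×4+3 = 19 → write 3 carry 2
  3×4+2 = 14 → write 6 carry 1
  5×4+1 = 21 → write 5 carry 2
  remaining carry: 2

0o25634120674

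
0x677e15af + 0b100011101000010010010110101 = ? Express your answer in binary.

0b1101011111100100011101001100100

0x677e15af = 0b1100111011111100001010110101111 in binary.
Add column by column in base 2, right to left:
  1+1 = 0 carry 1
  1+0+1 = 0 carry 1
  1+1+1 = 1 carry 1
  1+0+1 = 0 carry 1
  0+1+1 = 0 carry 1
  1+1+1 = 1 carry 1
  0+0+1 = 1
  1+1 = 0 carry 1
  1+0+1 = 0 carry 1
  0+0+1 = 1
  1+1 = 0 carry 1
  0+0+1 = 1
  1+0 = 1
  0+1 = 1
  0+0 = 0
  0+0 = 0
  0+0 = 0
  1+0 = 1
  1+1 = 0 carry 1
  1+0+1 = 0 carry 1
  1+1+1 = 1 carry 1
  1+1+1 = 1 carry 1
  1+1+1 = 1 carry 1
  0+0+1 = 1
  1+0 = 1
  1+0 = 1
  1+1 = 0 carry 1
  0+0+1 = 1
  0+0 = 0
  1+0 = 1
  1+0 = 1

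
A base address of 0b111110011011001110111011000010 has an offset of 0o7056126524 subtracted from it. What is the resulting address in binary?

0b101101101000100000101101110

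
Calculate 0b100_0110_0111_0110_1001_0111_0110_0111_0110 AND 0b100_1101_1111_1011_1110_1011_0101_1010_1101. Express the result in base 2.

0b10001000111001010000011010000100100

AND bit by bit (1 only where both bits are 1):
  10001100111011010010111011001110110
& 10011011111101111101011010110101101
= 10001000111001010000011010000100100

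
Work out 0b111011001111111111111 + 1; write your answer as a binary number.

0b111011010000000000000

The trailing 13 digits are 1 (max in base 2), so adding 1 cascades: they roll to 0 and the next digit up increments.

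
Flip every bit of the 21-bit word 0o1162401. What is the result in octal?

0o6615376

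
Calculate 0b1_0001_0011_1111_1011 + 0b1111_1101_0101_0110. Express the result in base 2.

Add column by column in base 2, right to left:
  1+0 = 1
  1+1 = 0 carry 1
  0+1+1 = 0 carry 1
  1+0+1 = 0 carry 1
  1+1+1 = 1 carry 1
  1+0+1 = 0 carry 1
  1+1+1 = 1 carry 1
  1+0+1 = 0 carry 1
  1+1+1 = 1 carry 1
  1+0+1 = 0 carry 1
  0+1+1 = 0 carry 1
  0+1+1 = 0 carry 1
  1+1+1 = 1 carry 1
  0+1+1 = 0 carry 1
  0+1+1 = 0 carry 1
  0+1+1 = 0 carry 1
  1+0+1 = 0 carry 1
  final carry 1

0b100001000101010001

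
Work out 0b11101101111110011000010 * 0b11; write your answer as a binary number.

0b1011001001111011001000110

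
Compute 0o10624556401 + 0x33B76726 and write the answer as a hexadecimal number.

0o10624556401 = 0x4652DD01 in hexadecimal.
Add column by column in base 16, right to left:
  1+6 = 7
  0+2 = 2
  D+7 = 4 carry 1
  D+6+1 = 4 carry 1
  2+7+1 = A
  5+B = 0 carry 1
  6+3+1 = A
  4+3 = 7

0x7A0A4427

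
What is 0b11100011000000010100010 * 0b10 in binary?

Multiply each base-2 digit by 2, carrying:
  0×2 = 0 → write 0
  1×2 = 2 → write 0 carry 1
  0×2+1 = 1 → write 1
  0×2 = 0 → write 0
  0×2 = 0 → write 0
  1×2 = 2 → write 0 carry 1
  0×2+1 = 1 → write 1
  1×2 = 2 → write 0 carry 1
  0×2+1 = 1 → write 1
  0×2 = 0 → write 0
  0×2 = 0 → write 0
  0×2 = 0 → write 0
  0×2 = 0 → write 0
  0×2 = 0 → write 0
  0×2 = 0 → write 0
  1×2 = 2 → write 0 carry 1
  1×2+1 = 3 → write 1 carry 1
  0×2+1 = 1 → write 1
  0×2 = 0 → write 0
  0×2 = 0 → write 0
  1×2 = 2 → write 0 carry 1
  1×2+1 = 3 → write 1 carry 1
  1×2+1 = 3 → write 1 carry 1
  remaining carry: 1

0b111000110000000101000100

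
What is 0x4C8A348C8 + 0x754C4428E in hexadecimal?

Add column by column in base 16, right to left:
  8+E = 6 carry 1
  C+8+1 = 5 carry 1
  8+2+1 = B
  4+4 = 8
  3+4 = 7
  A+C = 6 carry 1
  8+4+1 = D
  C+5 = 1 carry 1
  4+7+1 = C

0xC1D678B56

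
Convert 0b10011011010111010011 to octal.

Group the bits in threes: 010 011 011 010 111 010 011 → 2332723.

0o2332723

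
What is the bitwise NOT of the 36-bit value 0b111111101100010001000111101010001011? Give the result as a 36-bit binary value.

0b000000010011101110111000010101110100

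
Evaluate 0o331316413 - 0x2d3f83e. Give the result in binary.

0b100100011010010011001101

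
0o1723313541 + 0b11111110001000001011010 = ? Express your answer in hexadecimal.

0xFCCA7BB

0o1723313541 = 0xF4D9761 in hexadecimal.
0b11111110001000001011010 = 0x7F105A in hexadecimal.
Add column by column in base 16, right to left:
  1+A = B
  6+5 = B
  7+0 = 7
  9+1 = A
  D+F = C carry 1
  4+7+1 = C
  F+0 = F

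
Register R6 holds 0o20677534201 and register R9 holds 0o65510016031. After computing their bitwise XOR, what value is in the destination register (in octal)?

0o45367522230

XOR each oct digit independently (no carries):
  2^6=4, 0^5=5, 6^5=3, 7^1=6, 7^0=7, 5^0=5, 3^1=2, 4^6=2, 2^0=2, 0^3=3, 1^1=0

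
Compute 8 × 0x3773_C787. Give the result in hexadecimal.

0x1BB9E3C38

Multiply each base-16 digit by 8, carrying:
  7×8 = 56 → write 8 carry 3
  8×8+3 = 67 → write 3 carry 4
  7×8+4 = 60 → write C carry 3
  C×8+3 = 99 → write 3 carry 6
  3×8+6 = 30 → write E carry 1
  7×8+1 = 57 → write 9 carry 3
  7×8+3 = 59 → write B carry 3
  3×8+3 = 27 → write B carry 1
  remaining carry: 1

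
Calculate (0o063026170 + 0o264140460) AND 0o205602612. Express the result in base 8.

Add column by column in base 8, right to left:
  0+0 = 0
  7+6 = 5 carry 1
  1+4+1 = 6
  6+0 = 6
  2+4 = 6
  0+1 = 1
  3+4 = 7
  6+6 = 4 carry 1
  0+2+1 = 3
Sum = 0o347166650; now AND with 0o205602612:
  3&2=2, 4&0=0, 7&5=5, 1&6=0, 6&0=0, 6&2=2, 6&6=6, 5&1=1, 0&2=0

0o205002610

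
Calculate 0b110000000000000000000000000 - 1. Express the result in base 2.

0b101111111111111111111111111

The trailing 25 digits are 0, so subtracting 1 borrows through: they become 1 and the next digit up decrements.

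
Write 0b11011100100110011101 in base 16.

Group the bits into nibbles: 1101 1100 1001 1001 1101 → DC99D.

0xDC99D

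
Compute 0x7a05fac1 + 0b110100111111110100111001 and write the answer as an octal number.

0x7a05fac1 = 0o17201375301 in octal.
0b110100111111110100111001 = 0o64776471 in octal.
Add column by column in base 8, right to left:
  1+1 = 2
  0+7 = 7
  3+4 = 7
  5+6 = 3 carry 1
  7+7+1 = 7 carry 1
  3+7+1 = 3 carry 1
  1+4+1 = 6
  0+6 = 6
  2+0 = 2
  7+0 = 7
  1+0 = 1

0o17266373772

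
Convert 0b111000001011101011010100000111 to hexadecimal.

0x382eb507

Group the bits into nibbles: 0011 1000 0010 1110 1011 0101 0000 0111 → 382eb507.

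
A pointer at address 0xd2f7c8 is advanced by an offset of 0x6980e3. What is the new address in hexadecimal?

0x13c78ab

Add column by column in base 16, right to left:
  8+3 = b
  c+e = a carry 1
  7+0+1 = 8
  f+8 = 7 carry 1
  2+9+1 = c
  d+6 = 3 carry 1
  final carry 1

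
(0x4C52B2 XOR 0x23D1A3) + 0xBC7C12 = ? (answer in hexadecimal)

First 0x4C52B2 XOR 0x23D1A3 = 0x6F8311.
Add column by column in base 16, right to left:
  1+2 = 3
  1+1 = 2
  3+C = F
  8+7 = F
  F+C = B carry 1
  6+B+1 = 2 carry 1
  final carry 1

0x12BFF23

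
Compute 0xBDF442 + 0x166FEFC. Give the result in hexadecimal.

Add column by column in base 16, right to left:
  2+C = E
  4+F = 3 carry 1
  4+E+1 = 3 carry 1
  F+F+1 = F carry 1
  D+6+1 = 4 carry 1
  B+6+1 = 2 carry 1
  0+1+1 = 2

0x224F33E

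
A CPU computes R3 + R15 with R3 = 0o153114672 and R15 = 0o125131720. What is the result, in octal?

Add column by column in base 8, right to left:
  2+0 = 2
  7+2 = 1 carry 1
  6+7+1 = 6 carry 1
  4+1+1 = 6
  1+3 = 4
  1+1 = 2
  3+5 = 0 carry 1
  5+2+1 = 0 carry 1
  1+1+1 = 3

0o300246612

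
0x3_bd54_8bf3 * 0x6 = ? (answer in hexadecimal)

0x166ffb47b2

Multiply each base-16 digit by 6, carrying:
  3×6 = 18 → write 2 carry 1
  f×6+1 = 91 → write b carry 5
  b×6+5 = 71 → write 7 carry 4
  8×6+4 = 52 → write 4 carry 3
  4×6+3 = 27 → write b carry 1
  5×6+1 = 31 → write f carry 1
  d×6+1 = 79 → write f carry 4
  b×6+4 = 70 → write 6 carry 4
  3×6+4 = 22 → write 6 carry 1
  remaining carry: 1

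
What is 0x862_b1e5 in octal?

Expand each hex digit to 4 bits: 8=1000 6=0110 2=0010 b=1011 1=0001 e=1110 5=0101.
Group the bits in threes: 001 000 011 000 101 011 000 111 100 101 → 1030530745.

0o1030530745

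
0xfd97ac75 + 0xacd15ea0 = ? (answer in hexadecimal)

Add column by column in base 16, right to left:
  5+0 = 5
  7+a = 1 carry 1
  c+e+1 = b carry 1
  a+5+1 = 0 carry 1
  7+1+1 = 9
  9+d = 6 carry 1
  d+c+1 = a carry 1
  f+a+1 = a carry 1
  final carry 1

0x1aa690b15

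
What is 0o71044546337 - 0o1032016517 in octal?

0o70012527620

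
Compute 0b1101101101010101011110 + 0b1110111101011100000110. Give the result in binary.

0b11100101010110001100100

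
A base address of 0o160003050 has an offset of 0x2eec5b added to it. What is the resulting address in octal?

0x2eec5b = 0o13566133 in octal.
Add column by column in base 8, right to left:
  0+3 = 3
  5+3 = 0 carry 1
  0+1+1 = 2
  3+6 = 1 carry 1
  0+6+1 = 7
  0+5 = 5
  0+3 = 3
  6+1 = 7
  1+0 = 1

0o173571203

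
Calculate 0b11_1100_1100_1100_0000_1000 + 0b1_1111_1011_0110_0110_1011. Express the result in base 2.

0b10111001000001001110011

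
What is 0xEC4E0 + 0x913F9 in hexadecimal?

Add column by column in base 16, right to left:
  0+9 = 9
  E+F = D carry 1
  4+3+1 = 8
  C+1 = D
  E+9 = 7 carry 1
  final carry 1

0x17D8D9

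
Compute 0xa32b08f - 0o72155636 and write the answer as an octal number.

0xa32b08f = 0o1214530217 in octal.
Subtract column by column in base 8:
  7-6 → 1
  1-3 → 6 (borrow)
  2-6-1 → 3 (borrow)
  0-5-1 → 2 (borrow)
  3-5-1 → 5 (borrow)
  5-1-1 → 3
  4-2 → 2
  1-7 → 2 (borrow)
  2-0-1 → 1
  1-0 → 1

0o1122352361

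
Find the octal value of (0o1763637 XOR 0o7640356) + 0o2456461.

0o10602242

First 0o1763637 XOR 0o7640356 = 0o6123561.
Add column by column in base 8, right to left:
  1+1 = 2
  6+6 = 4 carry 1
  5+4+1 = 2 carry 1
  3+6+1 = 2 carry 1
  2+5+1 = 0 carry 1
  1+4+1 = 6
  6+2 = 0 carry 1
  final carry 1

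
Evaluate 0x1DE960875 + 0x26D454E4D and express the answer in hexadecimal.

Add column by column in base 16, right to left:
  5+D = 2 carry 1
  7+4+1 = C
  8+E = 6 carry 1
  0+4+1 = 5
  6+5 = B
  9+4 = D
  E+D = B carry 1
  D+6+1 = 4 carry 1
  1+2+1 = 4

0x44BDB56C2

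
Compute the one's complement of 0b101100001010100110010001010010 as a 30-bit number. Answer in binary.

0b010011110101011001101110101101

Invert each bit: 101100001010100110010001010010 → 010011110101011001101110101101.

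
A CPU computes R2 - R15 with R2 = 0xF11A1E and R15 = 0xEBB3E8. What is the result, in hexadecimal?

Subtract column by column in base 16:
  E-8 → 6
  1-E → 3 (borrow)
  A-3-1 → 6
  1-B → 6 (borrow)
  1-B-1 → 5 (borrow)
  F-E-1 → 0

0x56636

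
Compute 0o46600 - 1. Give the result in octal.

0o46577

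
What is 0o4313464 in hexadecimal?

0x119734

Each octal digit is 3 bits: 4=100 3=011 1=001 3=011 4=100 6=110 4=100.
Group the bits into nibbles: 0001 0001 1001 0111 0011 0100 → 119734.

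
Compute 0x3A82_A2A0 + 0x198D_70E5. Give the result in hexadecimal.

0x54101385

Add column by column in base 16, right to left:
  0+5 = 5
  A+E = 8 carry 1
  2+0+1 = 3
  A+7 = 1 carry 1
  2+D+1 = 0 carry 1
  8+8+1 = 1 carry 1
  A+9+1 = 4 carry 1
  3+1+1 = 5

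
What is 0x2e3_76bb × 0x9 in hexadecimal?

Multiply each base-16 digit by 9, carrying:
  b×9 = 99 → write 3 carry 6
  b×9+6 = 105 → write 9 carry 6
  6×9+6 = 60 → write c carry 3
  7×9+3 = 66 → write 2 carry 4
  3×9+4 = 31 → write f carry 1
  e×9+1 = 127 → write f carry 7
  2×9+7 = 25 → write 9 carry 1
  remaining carry: 1

0x19ff2c93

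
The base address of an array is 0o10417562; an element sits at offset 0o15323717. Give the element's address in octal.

0o25743501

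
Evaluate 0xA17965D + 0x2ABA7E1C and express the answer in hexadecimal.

Add column by column in base 16, right to left:
  D+C = 9 carry 1
  5+1+1 = 7
  6+E = 4 carry 1
  9+7+1 = 1 carry 1
  7+A+1 = 2 carry 1
  1+B+1 = D
  A+A = 4 carry 1
  0+2+1 = 3

0x34D21479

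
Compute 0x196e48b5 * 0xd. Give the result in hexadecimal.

0x14a99b131

Multiply each base-16 digit by 13, carrying:
  5×13 = 65 → write 1 carry 4
  b×13+4 = 147 → write 3 carry 9
  8×13+9 = 113 → write 1 carry 7
  4×13+7 = 59 → write b carry 3
  e×13+3 = 185 → write 9 carry 11
  6×13+11 = 89 → write 9 carry 5
  9×13+5 = 122 → write a carry 7
  1×13+7 = 20 → write 4 carry 1
  remaining carry: 1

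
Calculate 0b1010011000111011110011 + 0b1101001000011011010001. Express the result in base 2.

0b10111100001010111000100

Add column by column in base 2, right to left:
  1+1 = 0 carry 1
  1+0+1 = 0 carry 1
  0+0+1 = 1
  0+0 = 0
  1+1 = 0 carry 1
  1+0+1 = 0 carry 1
  1+1+1 = 1 carry 1
  1+1+1 = 1 carry 1
  0+0+1 = 1
  1+1 = 0 carry 1
  1+1+1 = 1 carry 1
  1+0+1 = 0 carry 1
  0+0+1 = 1
  0+0 = 0
  0+0 = 0
  1+1 = 0 carry 1
  1+0+1 = 0 carry 1
  0+0+1 = 1
  0+1 = 1
  1+0 = 1
  0+1 = 1
  1+1 = 0 carry 1
  final carry 1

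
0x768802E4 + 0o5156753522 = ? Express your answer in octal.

0o24020755066

0x768802E4 = 0o16642001344 in octal.
Add column by column in base 8, right to left:
  4+2 = 6
  4+2 = 6
  3+5 = 0 carry 1
  1+3+1 = 5
  0+5 = 5
  0+7 = 7
  2+6 = 0 carry 1
  4+5+1 = 2 carry 1
  6+1+1 = 0 carry 1
  6+5+1 = 4 carry 1
  1+0+1 = 2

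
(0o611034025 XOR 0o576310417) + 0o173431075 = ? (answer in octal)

0o562755527

First 0o611034025 XOR 0o576310417 = 0o367324432.
Add column by column in base 8, right to left:
  2+5 = 7
  3+7 = 2 carry 1
  4+0+1 = 5
  4+1 = 5
  2+3 = 5
  3+4 = 7
  7+3 = 2 carry 1
  6+7+1 = 6 carry 1
  3+1+1 = 5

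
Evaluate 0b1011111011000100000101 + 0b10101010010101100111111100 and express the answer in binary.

Add column by column in base 2, right to left:
  1+0 = 1
  0+0 = 0
  1+1 = 0 carry 1
  0+1+1 = 0 carry 1
  0+1+1 = 0 carry 1
  0+1+1 = 0 carry 1
  0+1+1 = 0 carry 1
  0+1+1 = 0 carry 1
  1+1+1 = 1 carry 1
  0+0+1 = 1
  0+0 = 0
  0+1 = 1
  1+1 = 0 carry 1
  1+0+1 = 0 carry 1
  0+1+1 = 0 carry 1
  1+0+1 = 0 carry 1
  1+1+1 = 1 carry 1
  1+0+1 = 0 carry 1
  1+0+1 = 0 carry 1
  1+1+1 = 1 carry 1
  0+0+1 = 1
  1+1 = 0 carry 1
  0+0+1 = 1
  0+1 = 1
  0+0 = 0
  0+1 = 1

0b10110110010000101100000001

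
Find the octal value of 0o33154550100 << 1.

0o66331320200

1 bits is not a whole number of base-8 digits; in binary: 11011001101100101101000001000000 << 1 = 110110011011001011010000010000000.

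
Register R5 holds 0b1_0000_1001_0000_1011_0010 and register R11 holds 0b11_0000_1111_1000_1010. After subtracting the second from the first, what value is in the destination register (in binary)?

0b11011000000100101000

Subtract column by column in base 2:
  0-0 → 0
  1-1 → 0
  0-0 → 0
  0-1 → 1 (borrow)
  1-0-1 → 0
  1-0 → 1
  0-0 → 0
  1-1 → 0
  0-1 → 1 (borrow)
  0-1-1 → 0 (borrow)
  0-1-1 → 0 (borrow)
  0-1-1 → 0 (borrow)
  1-0-1 → 0
  0-0 → 0
  0-0 → 0
  1-0 → 1
  0-1 → 1 (borrow)
  0-1-1 → 0 (borrow)
  0-0-1 → 1 (borrow)
  0-0-1 → 1 (borrow)
  1-0-1 → 0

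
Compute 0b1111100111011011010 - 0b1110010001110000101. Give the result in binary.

Subtract column by column in base 2:
  0-1 → 1 (borrow)
  1-0-1 → 0
  0-1 → 1 (borrow)
  1-0-1 → 0
  1-0 → 1
  0-0 → 0
  1-0 → 1
  1-1 → 0
  0-1 → 1 (borrow)
  1-1-1 → 1 (borrow)
  1-0-1 → 0
  1-0 → 1
  0-0 → 0
  0-1 → 1 (borrow)
  1-0-1 → 0
  1-0 → 1
  1-1 → 0
  1-1 → 0
  1-1 → 0

0b1010101101010101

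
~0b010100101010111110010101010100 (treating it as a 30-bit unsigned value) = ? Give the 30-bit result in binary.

Invert each bit: 010100101010111110010101010100 → 101011010101000001101010101011.

0b101011010101000001101010101011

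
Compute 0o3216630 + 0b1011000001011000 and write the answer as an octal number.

0o3346760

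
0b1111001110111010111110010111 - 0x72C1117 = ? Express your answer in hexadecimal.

0x80F9E80

0b1111001110111010111110010111 = 0xF3BAF97 in hexadecimal.
Subtract column by column in base 16:
  7-7 → 0
  9-1 → 8
  F-1 → E
  A-1 → 9
  B-C → F (borrow)
  3-2-1 → 0
  F-7 → 8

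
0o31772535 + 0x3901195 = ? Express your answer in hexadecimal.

0x3F806F2

0o31772535 = 0x67F55D in hexadecimal.
Add column by column in base 16, right to left:
  D+5 = 2 carry 1
  5+9+1 = F
  5+1 = 6
  F+1 = 0 carry 1
  7+0+1 = 8
  6+9 = F
  0+3 = 3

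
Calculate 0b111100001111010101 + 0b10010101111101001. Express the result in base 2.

Add column by column in base 2, right to left:
  1+1 = 0 carry 1
  0+0+1 = 1
  1+0 = 1
  0+1 = 1
  1+0 = 1
  0+1 = 1
  1+1 = 0 carry 1
  1+1+1 = 1 carry 1
  1+1+1 = 1 carry 1
  1+1+1 = 1 carry 1
  0+0+1 = 1
  0+1 = 1
  0+0 = 0
  0+1 = 1
  1+0 = 1
  1+0 = 1
  1+1 = 0 carry 1
  1+0+1 = 0 carry 1
  final carry 1

0b1001110111110111110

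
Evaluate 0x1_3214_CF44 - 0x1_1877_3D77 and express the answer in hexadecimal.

0x199D91CD

Subtract column by column in base 16:
  4-7 → D (borrow)
  4-7-1 → C (borrow)
  F-D-1 → 1
  C-3 → 9
  4-7 → D (borrow)
  1-7-1 → 9 (borrow)
  2-8-1 → 9 (borrow)
  3-1-1 → 1
  1-1 → 0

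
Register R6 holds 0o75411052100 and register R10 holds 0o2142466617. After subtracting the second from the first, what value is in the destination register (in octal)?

0o73246363261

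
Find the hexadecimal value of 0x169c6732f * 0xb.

Multiply each base-16 digit by 11, carrying:
  f×11 = 165 → write 5 carry 10
  2×11+10 = 32 → write 0 carry 2
  3×11+2 = 35 → write 3 carry 2
  7×11+2 = 79 → write f carry 4
  6×11+4 = 70 → write 6 carry 4
  c×11+4 = 136 → write 8 carry 8
  9×11+8 = 107 → write b carry 6
  6×11+6 = 72 → write 8 carry 4
  1×11+4 = 15 → write f

0xf8b86f305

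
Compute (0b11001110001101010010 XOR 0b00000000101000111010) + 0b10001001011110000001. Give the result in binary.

First 0b11001110001101010010 XOR 0b00000000101000111010 = 0b11001110100101101000.
Add column by column in base 2, right to left:
  0+1 = 1
  0+0 = 0
  0+0 = 0
  1+0 = 1
  0+0 = 0
  1+0 = 1
  1+0 = 1
  0+1 = 1
  1+1 = 0 carry 1
  0+1+1 = 0 carry 1
  0+1+1 = 0 carry 1
  1+0+1 = 0 carry 1
  0+1+1 = 0 carry 1
  1+0+1 = 0 carry 1
  1+0+1 = 0 carry 1
  1+1+1 = 1 carry 1
  0+0+1 = 1
  0+0 = 0
  1+0 = 1
  1+1 = 0 carry 1
  final carry 1

0b101011000000011101001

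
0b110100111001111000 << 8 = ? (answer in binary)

Left shift by 8: append 8 zero bits.

0b11010011100111100000000000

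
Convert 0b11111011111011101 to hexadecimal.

Group the bits into nibbles: 0001 1111 0111 1101 1101 → 1F7DD.

0x1F7DD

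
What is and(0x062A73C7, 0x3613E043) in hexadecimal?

0x06026043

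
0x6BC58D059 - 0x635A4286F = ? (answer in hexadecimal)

Subtract column by column in base 16:
  9-F → A (borrow)
  5-6-1 → E (borrow)
  0-8-1 → 7 (borrow)
  D-2-1 → A
  8-4 → 4
  5-A → B (borrow)
  C-5-1 → 6
  B-3 → 8
  6-6 → 0

0x86B4A7EA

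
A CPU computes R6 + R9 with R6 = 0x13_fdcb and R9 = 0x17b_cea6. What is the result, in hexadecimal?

0x18fcc71

Add column by column in base 16, right to left:
  b+6 = 1 carry 1
  c+a+1 = 7 carry 1
  d+e+1 = c carry 1
  f+c+1 = c carry 1
  3+b+1 = f
  1+7 = 8
  0+1 = 1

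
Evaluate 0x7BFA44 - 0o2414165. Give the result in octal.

0o34360717

0x7BFA44 = 0o36775104 in octal.
Subtract column by column in base 8:
  4-5 → 7 (borrow)
  0-6-1 → 1 (borrow)
  1-1-1 → 7 (borrow)
  5-4-1 → 0
  7-1 → 6
  7-4 → 3
  6-2 → 4
  3-0 → 3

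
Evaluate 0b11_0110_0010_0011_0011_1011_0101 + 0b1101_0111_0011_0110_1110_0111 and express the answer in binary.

0b100001110010110101010011100

Add column by column in base 2, right to left:
  1+1 = 0 carry 1
  0+1+1 = 0 carry 1
  1+1+1 = 1 carry 1
  0+0+1 = 1
  1+0 = 1
  1+1 = 0 carry 1
  0+1+1 = 0 carry 1
  1+1+1 = 1 carry 1
  1+0+1 = 0 carry 1
  1+1+1 = 1 carry 1
  0+1+1 = 0 carry 1
  0+0+1 = 1
  1+1 = 0 carry 1
  1+1+1 = 1 carry 1
  0+0+1 = 1
  0+0 = 0
  0+1 = 1
  1+1 = 0 carry 1
  0+1+1 = 0 carry 1
  0+0+1 = 1
  0+1 = 1
  1+0 = 1
  1+1 = 0 carry 1
  0+1+1 = 0 carry 1
  1+0+1 = 0 carry 1
  1+0+1 = 0 carry 1
  final carry 1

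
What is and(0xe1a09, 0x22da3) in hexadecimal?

0x20801

AND each hex digit independently (no carries):
  e&2=2, 1&2=0, a&d=8, 0&a=0, 9&3=1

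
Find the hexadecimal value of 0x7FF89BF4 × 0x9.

Multiply each base-16 digit by 9, carrying:
  4×9 = 36 → write 4 carry 2
  F×9+2 = 137 → write 9 carry 8
  B×9+8 = 107 → write B carry 6
  9×9+6 = 87 → write 7 carry 5
  8×9+5 = 77 → write D carry 4
  F×9+4 = 139 → write B carry 8
  F×9+8 = 143 → write F carry 8
  7×9+8 = 71 → write 7 carry 4
  remaining carry: 4

0x47FBD7B94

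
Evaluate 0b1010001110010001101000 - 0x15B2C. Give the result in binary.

0b1001111000100100111100

0x15B2C = 0b10101101100101100 in binary.
Subtract column by column in base 2:
  0-0 → 0
  0-0 → 0
  0-1 → 1 (borrow)
  1-1-1 → 1 (borrow)
  0-0-1 → 1 (borrow)
  1-1-1 → 1 (borrow)
  1-0-1 → 0
  0-0 → 0
  0-1 → 1 (borrow)
  0-1-1 → 0 (borrow)
  1-0-1 → 0
  0-1 → 1 (borrow)
  0-1-1 → 0 (borrow)
  1-0-1 → 0
  1-1 → 0
  1-0 → 1
  0-1 → 1 (borrow)
  0-0-1 → 1 (borrow)
  0-0-1 → 1 (borrow)
  1-0-1 → 0
  0-0 → 0
  1-0 → 1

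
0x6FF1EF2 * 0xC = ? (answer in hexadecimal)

Multiply each base-16 digit by 12, carrying:
  2×12 = 24 → write 8 carry 1
  F×12+1 = 181 → write 5 carry 11
  E×12+11 = 179 → write 3 carry 11
  1×12+11 = 23 → write 7 carry 1
  F×12+1 = 181 → write 5 carry 11
  F×12+11 = 191 → write F carry 11
  6×12+11 = 83 → write 3 carry 5
  remaining carry: 5

0x53F57358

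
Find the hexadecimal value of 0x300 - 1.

0x2FF

The trailing 2 digits are 0, so subtracting 1 borrows through: they become F and the next digit up decrements.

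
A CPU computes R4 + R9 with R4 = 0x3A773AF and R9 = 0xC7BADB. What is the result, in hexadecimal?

0x46F2E8A

Add column by column in base 16, right to left:
  F+B = A carry 1
  A+D+1 = 8 carry 1
  3+A+1 = E
  7+B = 2 carry 1
  7+7+1 = F
  A+C = 6 carry 1
  3+0+1 = 4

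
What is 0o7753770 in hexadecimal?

0x1fd7f8

Each octal digit is 3 bits: 7=111 7=111 5=101 3=011 7=111 7=111 0=000.
Group the bits into nibbles: 0001 1111 1101 0111 1111 1000 → 1fd7f8.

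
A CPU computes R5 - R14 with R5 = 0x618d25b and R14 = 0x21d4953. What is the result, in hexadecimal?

Subtract column by column in base 16:
  b-3 → 8
  5-5 → 0
  2-9 → 9 (borrow)
  d-4-1 → 8
  8-d → b (borrow)
  1-1-1 → f (borrow)
  6-2-1 → 3

0x3fb8908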